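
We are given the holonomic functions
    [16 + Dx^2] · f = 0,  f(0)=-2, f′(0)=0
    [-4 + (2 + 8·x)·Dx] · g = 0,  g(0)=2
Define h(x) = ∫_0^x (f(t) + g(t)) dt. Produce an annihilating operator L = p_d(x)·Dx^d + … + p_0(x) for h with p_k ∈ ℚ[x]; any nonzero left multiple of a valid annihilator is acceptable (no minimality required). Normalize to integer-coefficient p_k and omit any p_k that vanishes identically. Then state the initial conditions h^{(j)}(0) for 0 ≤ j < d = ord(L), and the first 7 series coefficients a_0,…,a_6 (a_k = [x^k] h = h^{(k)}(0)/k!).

f: a_k = -2, 0, 16, 0, -64/3, 0, 512/45, …
g: a_k = 2, 4, -4, 8, -20, 56, -168, …
Weyl lclm of L_f,L_g ⇒ L₀ (ord ≤ 3).
h=∫₀ˣh₀: take L = L₀·Dx.
L = (-224 - 1024·x - 2048·x^2)·Dx + (48 + 704·x + 3072·x^2 + 4096·x^3)·Dx^2 + (-14 - 64·x - 128·x^2)·Dx^3 + (3 + 44·x + 192·x^2 + 256·x^3)·Dx^4  (order 4).
h: a_k = 0, 0, 2, 4, 2, -124/15, 28/3, …
ICs: h(0) = 0, h′(0) = 0, h′′(0) = 4, h′′′(0) = 24.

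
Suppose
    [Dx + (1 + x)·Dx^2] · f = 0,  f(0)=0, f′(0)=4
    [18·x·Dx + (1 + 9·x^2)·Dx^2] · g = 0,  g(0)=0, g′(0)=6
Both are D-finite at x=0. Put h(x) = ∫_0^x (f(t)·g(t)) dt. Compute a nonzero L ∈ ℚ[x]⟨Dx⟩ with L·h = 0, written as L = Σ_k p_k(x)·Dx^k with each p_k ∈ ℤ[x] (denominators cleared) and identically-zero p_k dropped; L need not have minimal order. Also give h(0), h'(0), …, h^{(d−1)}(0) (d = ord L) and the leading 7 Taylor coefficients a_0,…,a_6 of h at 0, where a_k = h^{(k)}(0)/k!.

L = (1368 + 2700·x + 37584·x^2 + 95580·x^3 + 87480·x^4 + 37908·x^5 + 26244·x^7)·Dx^2 + (1298 + 9180·x + 54612·x^2 + 194724·x^3 + 324000·x^4 + 271188·x^5 + 102060·x^6 + 78732·x^7 + 91854·x^8)·Dx^3 + (76 + 2848·x + 12096·x^2 + 43992·x^3 + 117288·x^4 + 173016·x^5 + 139968·x^6 + 75816·x^7 + 78732·x^8 + 52488·x^9)·Dx^4 + (37 + 146·x + 901·x^2 + 2808·x^3 + 7362·x^4 + 15228·x^5 + 21546·x^6 + 17496·x^7 + 12393·x^8 + 13122·x^9 + 6561·x^10)·Dx^5  (order 5).
h: a_k = 0, 0, 0, 8, -3, -64/5, 5, …
ICs: h(0) = 0, h′(0) = 0, h′′(0) = 0, h′′′(0) = 48, h′′′′(0) = -72.

f: a_k = 0, 4, -2, 4/3, -1, 4/5, -2/3, …
g: a_k = 0, 6, 0, -18, 0, 486/5, 0, …
Sym-product of L_f,L_g gives L₀ (≤ ord 4).
∫: right-multiply L₀ by Dx.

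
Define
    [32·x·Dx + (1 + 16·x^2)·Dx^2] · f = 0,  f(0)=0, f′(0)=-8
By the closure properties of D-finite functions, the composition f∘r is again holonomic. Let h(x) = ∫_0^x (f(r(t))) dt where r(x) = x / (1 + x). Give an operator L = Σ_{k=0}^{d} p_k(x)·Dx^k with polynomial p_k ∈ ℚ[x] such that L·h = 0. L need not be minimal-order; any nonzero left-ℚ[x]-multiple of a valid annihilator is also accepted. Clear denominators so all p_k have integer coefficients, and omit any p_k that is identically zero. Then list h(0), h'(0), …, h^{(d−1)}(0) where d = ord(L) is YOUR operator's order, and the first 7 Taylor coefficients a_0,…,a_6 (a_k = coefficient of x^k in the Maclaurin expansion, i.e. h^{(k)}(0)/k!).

L = (2 + 34·x)·Dx^2 + (1 + 2·x + 17·x^2)·Dx^3  (order 3).
h: a_k = 0, 0, -4, 8/3, 26/3, -24, -404/15, …
ICs: h(0) = 0, h′(0) = 0, h′′(0) = -8.

f: a_k = 0, -8, 0, 128/3, 0, -2048/5, 0, …
Substitute x→r, Dx→(1/r')Dx; clear ⇒ L₀.
h=∫₀ˣh₀: take L = L₀·Dx.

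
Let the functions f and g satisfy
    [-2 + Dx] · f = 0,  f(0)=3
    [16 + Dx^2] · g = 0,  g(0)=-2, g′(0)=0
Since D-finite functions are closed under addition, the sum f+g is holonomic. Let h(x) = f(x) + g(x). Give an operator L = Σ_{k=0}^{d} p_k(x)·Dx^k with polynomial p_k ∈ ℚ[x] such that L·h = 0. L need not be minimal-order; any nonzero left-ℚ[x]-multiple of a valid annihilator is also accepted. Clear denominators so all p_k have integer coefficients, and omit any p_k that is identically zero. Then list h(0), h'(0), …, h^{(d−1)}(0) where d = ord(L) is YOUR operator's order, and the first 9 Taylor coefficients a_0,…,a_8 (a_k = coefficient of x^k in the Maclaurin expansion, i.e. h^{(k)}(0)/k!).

L = -32 + 16·Dx - 2·Dx^2 + Dx^3  (order 3).
h: a_k = 1, 6, 22, 4, -58/3, 4/5, 524/45, 8/105, -1018/315, …
ICs: h(0) = 1, h′(0) = 6, h′′(0) = 44.

f: a_k = 3, 6, 6, 4, 2, 4/5, 4/15, 8/105, 2/105, …
g: a_k = -2, 0, 16, 0, -64/3, 0, 512/45, 0, -1024/315, …
Weyl lclm of L_f,L_g ⇒ L₀ (ord ≤ 3).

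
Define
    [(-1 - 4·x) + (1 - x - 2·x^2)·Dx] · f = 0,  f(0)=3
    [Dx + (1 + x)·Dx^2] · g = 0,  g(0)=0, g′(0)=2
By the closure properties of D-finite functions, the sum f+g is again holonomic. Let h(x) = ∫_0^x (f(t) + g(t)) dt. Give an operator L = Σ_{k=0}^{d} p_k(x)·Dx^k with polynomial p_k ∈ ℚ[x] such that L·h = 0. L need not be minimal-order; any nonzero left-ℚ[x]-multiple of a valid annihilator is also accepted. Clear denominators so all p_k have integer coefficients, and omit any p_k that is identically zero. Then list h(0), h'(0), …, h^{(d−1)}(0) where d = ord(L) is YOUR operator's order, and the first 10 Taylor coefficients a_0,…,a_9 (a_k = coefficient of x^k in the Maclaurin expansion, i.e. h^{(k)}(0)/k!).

f: a_k = 3, 3, 9, 15, 33, 63, 129, 255, 513, 1023, …
g: a_k = 0, 2, -1, 2/3, -1/2, 2/5, -1/3, 2/7, -1/4, 2/9, …
L₀ := lclm(L_f,L_g); ord L₀ ≤ 1+2.
∫: right-multiply L₀ by Dx.
L = (42 + 144·x + 144·x^2 + 96·x^3)·Dx^2 + (28 + 172·x + 312·x^2 + 328·x^3 + 160·x^4)·Dx^3 + (-7 - 14·x + 5·x^2 + 56·x^3 + 76·x^4 + 32·x^5)·Dx^4  (order 4).
h: a_k = 0, 3, 5/2, 8/3, 47/12, 13/2, 317/30, 386/21, 1787/56, 2051/36, …
ICs: h(0) = 0, h′(0) = 3, h′′(0) = 5, h′′′(0) = 16.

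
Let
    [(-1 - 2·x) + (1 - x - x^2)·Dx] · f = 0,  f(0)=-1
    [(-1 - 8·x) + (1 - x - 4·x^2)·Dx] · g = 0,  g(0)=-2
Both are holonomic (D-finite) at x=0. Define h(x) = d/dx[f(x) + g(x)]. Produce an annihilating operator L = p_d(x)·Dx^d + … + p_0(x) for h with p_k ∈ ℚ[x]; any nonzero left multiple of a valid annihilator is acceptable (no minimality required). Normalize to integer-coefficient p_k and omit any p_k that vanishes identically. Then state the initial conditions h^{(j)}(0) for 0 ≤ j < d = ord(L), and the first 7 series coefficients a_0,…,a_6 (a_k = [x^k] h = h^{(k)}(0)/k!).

L = (-6 - 216·x - 240·x^2 - 984·x^3 - 1554·x^4 - 1440·x^5 + 576·x^6) + (6 + 54·x + 66·x^2 + 144·x^3 - 177·x^4 - 1506·x^5 - 672·x^6 + 384·x^7)·Dx + (-1 + 2·x - 11·x^2 - 2·x^3 + 122·x^4 + 9·x^5 - 243·x^6 - 48·x^7 + 48·x^8)·Dx^2  (order 2).
h: a_k = -3, -24, -63, -252, -690, -2250, -6321, …
ICs: h(0) = -3, h′(0) = -24.

f: a_k = -1, -1, -2, -3, -5, -8, -13, …
g: a_k = -2, -2, -10, -18, -58, -130, -362, …
f+g: L₀ = lclm(L_f,L_g), ord ≤ 1+1.
Derive L from L₀ (diff closure).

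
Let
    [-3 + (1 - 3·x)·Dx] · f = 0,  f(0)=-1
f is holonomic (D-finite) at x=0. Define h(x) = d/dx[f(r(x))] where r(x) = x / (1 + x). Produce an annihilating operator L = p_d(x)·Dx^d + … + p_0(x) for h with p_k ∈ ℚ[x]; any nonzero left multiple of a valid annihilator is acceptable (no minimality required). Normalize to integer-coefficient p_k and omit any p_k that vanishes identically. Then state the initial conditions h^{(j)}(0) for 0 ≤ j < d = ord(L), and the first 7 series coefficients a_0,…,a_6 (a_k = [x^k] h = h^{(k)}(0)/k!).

L = 4 + (-1 + 2·x)·Dx  (order 1).
h: a_k = -3, -12, -36, -96, -240, -576, -1344, …
ICs: h(0) = -3.

f: a_k = -1, -3, -9, -27, -81, -243, -729, …
Change of var in L_f (x↦r) gives L₀.
Differentiate: ansatz ord ≤ ord L₀ ⇒ L.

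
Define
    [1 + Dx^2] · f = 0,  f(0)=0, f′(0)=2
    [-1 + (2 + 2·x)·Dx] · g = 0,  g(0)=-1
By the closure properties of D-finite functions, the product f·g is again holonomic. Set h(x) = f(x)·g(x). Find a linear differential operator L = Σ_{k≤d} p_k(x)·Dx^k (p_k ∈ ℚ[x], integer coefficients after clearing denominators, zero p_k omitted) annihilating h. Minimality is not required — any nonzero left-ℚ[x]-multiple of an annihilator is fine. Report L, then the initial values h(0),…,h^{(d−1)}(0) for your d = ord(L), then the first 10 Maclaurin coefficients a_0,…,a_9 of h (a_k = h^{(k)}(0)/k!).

f: a_k = 0, 2, 0, -1/3, 0, 1/60, 0, -1/2520, 0, 1/181440, …
g: a_k = -1, -1/2, 1/8, -1/16, 5/128, -7/256, 21/1024, -33/2048, 429/32768, -715/65536, …
Sym-product of L_f,L_g gives L₀ (≤ ord 2).
L = (7 + 8·x + 4·x^2) + (-4 - 4·x)·Dx + (4 + 8·x + 4·x^2)·Dx^2  (order 2).
h: a_k = 0, -2, -1, 7/12, 1/24, 19/960, -27/640, 983/32256, -7727/322560, 185275/9289728, …
ICs: h(0) = 0, h′(0) = -2.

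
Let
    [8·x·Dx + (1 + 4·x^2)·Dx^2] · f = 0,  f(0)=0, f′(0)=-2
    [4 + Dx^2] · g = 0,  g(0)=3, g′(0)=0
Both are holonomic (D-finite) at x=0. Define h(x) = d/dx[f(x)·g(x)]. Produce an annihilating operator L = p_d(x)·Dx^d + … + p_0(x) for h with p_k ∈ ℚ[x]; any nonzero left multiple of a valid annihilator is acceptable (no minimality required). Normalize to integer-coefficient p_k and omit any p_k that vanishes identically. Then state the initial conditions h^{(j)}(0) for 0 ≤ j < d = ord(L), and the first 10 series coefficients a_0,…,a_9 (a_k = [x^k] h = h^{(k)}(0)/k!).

L = (880 + 9408·x^2 + 59008·x^4 + 49152·x^6 + 24576·x^8 + 16384·x^10 + 32768·x^12) + (544·x + 9088·x^3 + 35840·x^5 + 40960·x^7 + 40960·x^9 + 32768·x^11)·Dx + (240 + 2720·x^2 + 17088·x^4 + 18944·x^6 + 16384·x^8 + 16384·x^10 + 16384·x^12)·Dx^2 + (136·x + 2272·x^3 + 8960·x^5 + 10240·x^7 + 10240·x^9 + 8192·x^11)·Dx^3 + (5 + 92·x^2 + 584·x^4 + 1664·x^6 + 2560·x^8 + 3072·x^10 + 2048·x^12)·Dx^4  (order 4).
h: a_k = -6, 0, 60, 0, -196, 0, 10408/15, 0, -92588/35, 0, …
ICs: h(0) = -6, h′(0) = 0, h′′(0) = 120, h′′′(0) = 0.

f: a_k = 0, -2, 0, 8/3, 0, -32/5, 0, 128/7, 0, -512/9, …
g: a_k = 3, 0, -6, 0, 2, 0, -4/15, 0, 2/105, 0, …
f·g: L₀ = L_f ⊗_s L_g, ord ≤ 2·2.
Differentiate: ansatz ord ≤ ord L₀ ⇒ L.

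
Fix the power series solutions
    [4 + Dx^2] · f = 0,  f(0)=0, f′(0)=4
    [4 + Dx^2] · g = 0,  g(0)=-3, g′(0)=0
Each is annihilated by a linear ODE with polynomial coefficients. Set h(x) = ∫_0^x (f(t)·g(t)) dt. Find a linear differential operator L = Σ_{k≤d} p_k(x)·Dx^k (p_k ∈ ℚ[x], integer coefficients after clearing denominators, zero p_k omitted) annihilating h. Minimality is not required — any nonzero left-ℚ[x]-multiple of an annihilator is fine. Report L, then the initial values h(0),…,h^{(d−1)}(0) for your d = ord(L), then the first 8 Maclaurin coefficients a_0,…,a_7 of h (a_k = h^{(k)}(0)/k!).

f: a_k = 0, 4, 0, -8/3, 0, 8/15, 0, -16/315, …
g: a_k = -3, 0, 6, 0, -2, 0, 4/15, 0, …
Product ⇒ symmetric product L₀, ord ≤ 4.
∫: right-multiply L₀ by Dx.
L = 16·Dx^2 + Dx^4  (order 4).
h: a_k = 0, 0, -6, 0, 8, 0, -64/15, 0, …
ICs: h(0) = 0, h′(0) = 0, h′′(0) = -12, h′′′(0) = 0.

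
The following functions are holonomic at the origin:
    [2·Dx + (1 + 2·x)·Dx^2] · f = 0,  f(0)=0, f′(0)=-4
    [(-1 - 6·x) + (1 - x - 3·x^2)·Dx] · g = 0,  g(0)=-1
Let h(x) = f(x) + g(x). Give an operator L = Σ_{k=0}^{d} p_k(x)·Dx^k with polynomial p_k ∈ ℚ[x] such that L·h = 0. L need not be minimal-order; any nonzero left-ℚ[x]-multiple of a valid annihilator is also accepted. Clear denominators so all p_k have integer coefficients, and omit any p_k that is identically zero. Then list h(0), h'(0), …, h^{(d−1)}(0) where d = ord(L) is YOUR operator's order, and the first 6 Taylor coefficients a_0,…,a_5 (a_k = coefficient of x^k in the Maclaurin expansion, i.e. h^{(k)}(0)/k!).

L = (-74 - 412·x - 948·x^2 - 864·x^3 - 648·x^4)·Dx + (-17 - 212·x - 890·x^2 - 1644·x^3 - 1764·x^4 - 1080·x^5)·Dx^2 + (5 + 27·x + 33·x^2 - 68·x^3 - 276·x^4 - 396·x^5 - 216·x^6)·Dx^3  (order 3).
h: a_k = -1, -5, 0, -37/3, -11, -264/5, …
ICs: h(0) = -1, h′(0) = -5, h′′(0) = 0.

f: a_k = 0, -4, 4, -16/3, 8, -64/5, …
g: a_k = -1, -1, -4, -7, -19, -40, …
h₀=f+g: left-lcm gives L₀, ord ≤ 3.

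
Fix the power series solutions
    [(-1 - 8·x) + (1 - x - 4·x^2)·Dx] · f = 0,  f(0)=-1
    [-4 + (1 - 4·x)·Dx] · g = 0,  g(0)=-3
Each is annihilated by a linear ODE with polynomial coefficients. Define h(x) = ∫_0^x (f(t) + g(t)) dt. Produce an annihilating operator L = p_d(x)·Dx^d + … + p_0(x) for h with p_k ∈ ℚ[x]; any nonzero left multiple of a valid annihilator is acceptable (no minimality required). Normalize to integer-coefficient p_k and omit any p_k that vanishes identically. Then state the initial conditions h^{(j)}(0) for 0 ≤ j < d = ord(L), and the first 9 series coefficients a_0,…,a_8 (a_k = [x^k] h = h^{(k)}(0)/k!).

L = (8 - 288·x + 384·x^2 - 512·x^3)·Dx + (22 - 8·x - 288·x^2 + 640·x^3 - 1024·x^4)·Dx^2 + (-3 + 23·x - 56·x^2 + 32·x^3 + 128·x^4 - 256·x^5)·Dx^3  (order 3).
h: a_k = 0, -4, -13/2, -53/3, -201/4, -797/5, -3137/6, -12469/7, -49593/8, …
ICs: h(0) = 0, h′(0) = -4, h′′(0) = -13.

f: a_k = -1, -1, -5, -9, -29, -65, -181, -441, -1165, …
g: a_k = -3, -12, -48, -192, -768, -3072, -12288, -49152, -196608, …
Weyl lclm of L_f,L_g ⇒ L₀ (ord ≤ 2).
h=∫₀ˣh₀: take L = L₀·Dx.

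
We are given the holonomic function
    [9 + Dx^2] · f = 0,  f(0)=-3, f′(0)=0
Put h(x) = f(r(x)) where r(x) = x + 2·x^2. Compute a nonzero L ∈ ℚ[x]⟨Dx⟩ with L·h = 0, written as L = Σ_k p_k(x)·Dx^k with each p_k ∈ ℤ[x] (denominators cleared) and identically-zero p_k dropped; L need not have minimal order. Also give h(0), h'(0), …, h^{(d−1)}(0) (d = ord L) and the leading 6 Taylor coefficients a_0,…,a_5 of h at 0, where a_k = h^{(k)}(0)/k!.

f: a_k = -3, 0, 27/2, 0, -81/8, 0, …
Substitute x→r, Dx→(1/r')Dx; clear ⇒ L₀.
L = (9 + 108·x + 432·x^2 + 576·x^3) - 4·Dx + (1 + 4·x)·Dx^2  (order 2).
h: a_k = -3, 0, 27/2, 54, 351/8, -81, …
ICs: h(0) = -3, h′(0) = 0.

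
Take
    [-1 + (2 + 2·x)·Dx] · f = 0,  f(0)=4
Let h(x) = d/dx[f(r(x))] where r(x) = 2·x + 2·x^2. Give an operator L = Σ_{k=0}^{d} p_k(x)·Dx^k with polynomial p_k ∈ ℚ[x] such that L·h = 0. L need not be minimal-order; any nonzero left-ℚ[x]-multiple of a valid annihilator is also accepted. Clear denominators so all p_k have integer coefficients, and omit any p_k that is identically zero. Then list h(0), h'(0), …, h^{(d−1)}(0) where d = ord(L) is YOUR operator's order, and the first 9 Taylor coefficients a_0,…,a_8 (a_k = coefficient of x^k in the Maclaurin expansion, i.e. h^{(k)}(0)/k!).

f: a_k = 4, 2, -1/2, 1/4, -5/32, 7/64, -21/256, 33/512, -429/8192, …
Change of var in L_f (x↦r) gives L₀.
h=h₀': d/dx-closure on L₀ ⇒ L.
L = 1 + (-1 - 4·x - 6·x^2 - 4·x^3)·Dx  (order 1).
h: a_k = 4, 4, -6, 6, -5/2, -9/2, 49/4, -61/4, 243/32, …
ICs: h(0) = 4.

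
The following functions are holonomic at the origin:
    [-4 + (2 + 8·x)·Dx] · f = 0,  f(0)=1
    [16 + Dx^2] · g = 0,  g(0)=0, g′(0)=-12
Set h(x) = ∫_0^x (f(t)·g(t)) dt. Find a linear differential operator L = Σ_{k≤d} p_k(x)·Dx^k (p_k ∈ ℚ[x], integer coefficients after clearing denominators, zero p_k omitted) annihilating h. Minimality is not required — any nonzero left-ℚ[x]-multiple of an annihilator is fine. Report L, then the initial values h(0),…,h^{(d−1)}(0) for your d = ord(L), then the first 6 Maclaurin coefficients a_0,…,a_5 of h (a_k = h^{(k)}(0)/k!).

f: a_k = 1, 2, -2, 4, -10, 28, …
g: a_k = 0, -12, 0, 32, 0, -128/5, …
f·g: L₀ = L_f ⊗_s L_g, ord ≤ 1·2.
h=∫h₀ ⇒ L = L₀·Dx.
L = (28 + 128·x + 256·x^2)·Dx + (-4 - 16·x)·Dx^2 + (1 + 8·x + 16·x^2)·Dx^3  (order 3).
h: a_k = 0, 0, -6, -8, 14, 16/5, …
ICs: h(0) = 0, h′(0) = 0, h′′(0) = -12.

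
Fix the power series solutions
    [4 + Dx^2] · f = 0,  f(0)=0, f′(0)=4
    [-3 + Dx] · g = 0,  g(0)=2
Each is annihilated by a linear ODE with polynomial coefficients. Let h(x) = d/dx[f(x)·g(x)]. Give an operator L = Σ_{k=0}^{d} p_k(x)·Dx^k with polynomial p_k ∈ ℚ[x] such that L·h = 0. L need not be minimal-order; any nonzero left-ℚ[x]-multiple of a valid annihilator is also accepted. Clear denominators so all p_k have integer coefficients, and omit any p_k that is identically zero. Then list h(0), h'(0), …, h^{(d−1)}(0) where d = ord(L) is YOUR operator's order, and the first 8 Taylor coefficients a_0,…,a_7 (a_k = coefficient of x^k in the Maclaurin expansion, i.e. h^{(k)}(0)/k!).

f: a_k = 0, 4, 0, -8/3, 0, 8/15, 0, -16/315, …
g: a_k = 2, 6, 9, 9, 27/4, 81/20, 81/40, 243/280, …
L₀ := L_f ⊗_s L_g (sym. prod.), ord ≤ 2.
h₀' ⇒ L via d/dx closure of L₀.
L = 13 - 6·Dx + Dx^2  (order 2).
h: a_k = 8, 48, 92, 80, 61/3, -138/5, -3277/90, -68/3, …
ICs: h(0) = 8, h′(0) = 48.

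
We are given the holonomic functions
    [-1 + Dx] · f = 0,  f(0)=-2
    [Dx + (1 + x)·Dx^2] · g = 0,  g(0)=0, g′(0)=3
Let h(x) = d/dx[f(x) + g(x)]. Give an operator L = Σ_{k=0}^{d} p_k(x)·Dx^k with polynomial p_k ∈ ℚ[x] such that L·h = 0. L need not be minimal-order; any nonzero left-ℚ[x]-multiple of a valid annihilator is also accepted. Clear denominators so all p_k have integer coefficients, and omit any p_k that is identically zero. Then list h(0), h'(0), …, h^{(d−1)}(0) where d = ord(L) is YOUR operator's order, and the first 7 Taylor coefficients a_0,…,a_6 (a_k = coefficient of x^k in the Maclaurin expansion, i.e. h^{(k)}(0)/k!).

L = (-3 - x) + (1 - 2·x - x^2)·Dx + (2 + 3·x + x^2)·Dx^2  (order 2).
h: a_k = 1, -5, 2, -10/3, 35/12, -181/60, 1079/360, …
ICs: h(0) = 1, h′(0) = -5.

f: a_k = -2, -2, -1, -1/3, -1/12, -1/60, -1/360, …
g: a_k = 0, 3, -3/2, 1, -3/4, 3/5, -1/2, …
f+g: L₀ = lclm(L_f,L_g), ord ≤ 1+2.
Differentiate: ansatz ord ≤ ord L₀ ⇒ L.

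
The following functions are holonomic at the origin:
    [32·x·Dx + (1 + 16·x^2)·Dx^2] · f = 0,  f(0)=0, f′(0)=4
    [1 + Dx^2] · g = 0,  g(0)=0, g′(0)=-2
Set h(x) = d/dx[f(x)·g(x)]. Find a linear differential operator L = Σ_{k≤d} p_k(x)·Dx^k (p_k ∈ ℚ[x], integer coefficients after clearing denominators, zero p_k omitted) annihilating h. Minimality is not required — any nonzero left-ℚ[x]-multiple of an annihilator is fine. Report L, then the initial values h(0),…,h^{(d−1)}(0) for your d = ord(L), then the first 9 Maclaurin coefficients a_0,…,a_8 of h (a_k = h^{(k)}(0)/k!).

f: a_k = 0, 4, 0, -64/3, 0, 1024/5, 0, -16384/7, 0, …
g: a_k = 0, -2, 0, 1/3, 0, -1/60, 0, 1/2520, 0, …
Sym-product of L_f,L_g gives L₀ (≤ ord 4).
h₀' ⇒ L via d/dx closure of L₀.
L = (209105 + 6893664·x^2 + 261353216·x^4 + 52248576·x^6 - 2162688·x^8 - 60817408·x^10 + 16777216·x^12) + (108608·x + 9933824·x^3 + 133857280·x^5 + 44564480·x^7 + 20971520·x^9 + 67108864·x^11)·Dx + (210210 + 6980800·x^2 + 263314944·x^4 + 66224128·x^6 + 4063232·x^8 - 54525952·x^10 + 33554432·x^12)·Dx^2 + (108608·x + 9933824·x^3 + 133857280·x^5 + 44564480·x^7 + 20971520·x^9 + 67108864·x^11)·Dx^3 + (1105 + 87136·x^2 + 1961728·x^4 + 13975552·x^6 + 6225920·x^8 + 6291456·x^10 + 16777216·x^12)·Dx^4  (order 4).
h: a_k = 0, -16, 0, 176, 0, -7502/3, 0, 569972/15, 0, …
ICs: h(0) = 0, h′(0) = -16, h′′(0) = 0, h′′′(0) = 1056.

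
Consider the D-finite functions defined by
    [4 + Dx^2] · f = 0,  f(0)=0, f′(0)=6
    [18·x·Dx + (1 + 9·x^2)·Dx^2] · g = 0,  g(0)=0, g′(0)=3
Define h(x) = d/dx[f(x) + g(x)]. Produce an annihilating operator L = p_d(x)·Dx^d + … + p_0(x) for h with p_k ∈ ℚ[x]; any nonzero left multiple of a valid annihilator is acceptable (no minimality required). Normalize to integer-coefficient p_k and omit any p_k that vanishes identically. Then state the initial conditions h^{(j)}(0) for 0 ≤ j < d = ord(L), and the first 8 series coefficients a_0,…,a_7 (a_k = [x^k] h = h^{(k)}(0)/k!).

f: a_k = 0, 6, 0, -4, 0, 4/5, 0, -8/105, …
g: a_k = 0, 3, 0, -9, 0, 243/5, 0, -2187/7, …
Weyl lclm of L_f,L_g ⇒ L₀ (ord ≤ 4).
h=h₀': d/dx-closure on L₀ ⇒ L.
L = (-3744·x + 37584·x^3 + 11664·x^5) + (-28 + 864·x^2 + 10692·x^4 + 5832·x^6)·Dx + (-936·x + 9396·x^3 + 2916·x^5)·Dx^2 + (-7 + 216·x^2 + 2673·x^4 + 1458·x^6)·Dx^3  (order 3).
h: a_k = 9, 0, -39, 0, 247, 0, -32813/15, 0, …
ICs: h(0) = 9, h′(0) = 0, h′′(0) = -78.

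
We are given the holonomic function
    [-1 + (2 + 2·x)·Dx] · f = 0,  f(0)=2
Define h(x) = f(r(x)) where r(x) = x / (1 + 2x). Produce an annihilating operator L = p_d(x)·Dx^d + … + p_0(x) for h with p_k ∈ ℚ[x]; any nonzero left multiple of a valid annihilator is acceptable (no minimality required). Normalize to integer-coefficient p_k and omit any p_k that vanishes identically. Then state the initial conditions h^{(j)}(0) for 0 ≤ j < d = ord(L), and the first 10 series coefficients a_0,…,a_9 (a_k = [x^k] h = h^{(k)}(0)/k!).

L = -1 + (2 + 10·x + 12·x^2)·Dx  (order 1).
h: a_k = 2, 1, -9/4, 41/8, -757/64, 3543/128, -33645/512, 162105/1024, -6340365/16384, 31446635/32768, …
ICs: h(0) = 2.

f: a_k = 2, 1, -1/4, 1/8, -5/64, 7/128, -21/512, 33/1024, -429/16384, 715/32768, …
L₀ from L_f via x↦r, Dx↦r'^{-1}Dx.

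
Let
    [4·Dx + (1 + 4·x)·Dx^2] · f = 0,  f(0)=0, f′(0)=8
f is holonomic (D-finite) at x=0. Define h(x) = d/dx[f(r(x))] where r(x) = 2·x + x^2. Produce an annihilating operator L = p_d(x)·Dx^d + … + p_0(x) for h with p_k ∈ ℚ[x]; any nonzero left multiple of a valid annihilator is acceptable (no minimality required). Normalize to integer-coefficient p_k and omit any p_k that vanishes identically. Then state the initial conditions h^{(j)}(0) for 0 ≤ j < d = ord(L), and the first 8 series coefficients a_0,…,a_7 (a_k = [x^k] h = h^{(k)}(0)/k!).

L = (7 + 8·x + 4·x^2) + (1 + 9·x + 12·x^2 + 4·x^3)·Dx  (order 1).
h: a_k = 16, -112, 832, -6208, 46336, -345856, 2581504, -19268608, …
ICs: h(0) = 16.

f: a_k = 0, 8, -16, 128/3, -128, 2048/5, -4096/3, 32768/7, …
L₀ from L_f via x↦r, Dx↦r'^{-1}Dx.
h=h₀': d/dx-closure on L₀ ⇒ L.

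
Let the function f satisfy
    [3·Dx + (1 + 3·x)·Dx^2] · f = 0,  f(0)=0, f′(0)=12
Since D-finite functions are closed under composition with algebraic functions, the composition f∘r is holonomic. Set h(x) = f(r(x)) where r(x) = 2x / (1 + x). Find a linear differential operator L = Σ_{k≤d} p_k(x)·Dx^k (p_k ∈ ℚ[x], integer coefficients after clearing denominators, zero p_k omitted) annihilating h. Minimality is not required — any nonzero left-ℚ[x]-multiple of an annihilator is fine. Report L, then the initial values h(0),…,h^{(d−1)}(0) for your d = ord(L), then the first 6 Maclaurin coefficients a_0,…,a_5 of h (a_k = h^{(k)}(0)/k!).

f: a_k = 0, 12, -18, 36, -81, 972/5, …
Change of var in L_f (x↦r) gives L₀.
L = (8 + 14·x)·Dx + (1 + 8·x + 7·x^2)·Dx^2  (order 2).
h: a_k = 0, 24, -96, 456, -2400, 67224/5, …
ICs: h(0) = 0, h′(0) = 24.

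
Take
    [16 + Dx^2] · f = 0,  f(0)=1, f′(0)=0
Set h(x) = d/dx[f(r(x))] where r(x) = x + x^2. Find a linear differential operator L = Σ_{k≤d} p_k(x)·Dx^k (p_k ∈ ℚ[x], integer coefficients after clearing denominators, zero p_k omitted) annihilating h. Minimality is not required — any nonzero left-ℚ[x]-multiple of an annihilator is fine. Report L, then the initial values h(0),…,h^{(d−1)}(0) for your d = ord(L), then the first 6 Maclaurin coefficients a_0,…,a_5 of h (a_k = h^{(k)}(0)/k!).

L = (28 + 128·x + 384·x^2 + 512·x^3 + 256·x^4) + (-6 - 12·x)·Dx + (1 + 4·x + 4·x^2)·Dx^2  (order 2).
h: a_k = 0, -16, -48, 32/3, 640/3, 5248/15, …
ICs: h(0) = 0, h′(0) = -16.

f: a_k = 1, 0, -8, 0, 32/3, 0, …
L₀ from L_f via x↦r, Dx↦r'^{-1}Dx.
h₀' ⇒ L via d/dx closure of L₀.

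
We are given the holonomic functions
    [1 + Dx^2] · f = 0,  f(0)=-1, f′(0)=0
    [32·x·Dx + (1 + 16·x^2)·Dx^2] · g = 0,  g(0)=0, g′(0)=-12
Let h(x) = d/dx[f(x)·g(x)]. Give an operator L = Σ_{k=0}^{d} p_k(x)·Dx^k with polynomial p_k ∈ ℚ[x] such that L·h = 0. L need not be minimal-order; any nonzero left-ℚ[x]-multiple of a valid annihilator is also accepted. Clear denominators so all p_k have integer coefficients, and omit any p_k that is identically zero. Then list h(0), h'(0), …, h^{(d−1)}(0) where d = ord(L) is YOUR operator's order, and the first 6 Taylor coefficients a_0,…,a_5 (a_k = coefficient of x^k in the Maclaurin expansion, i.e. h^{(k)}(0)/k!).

f: a_k = -1, 0, 1/2, 0, -1/24, 0, …
g: a_k = 0, -12, 0, 64, 0, -3072/5, …
Product ⇒ symmetric product L₀, ord ≤ 4.
Differentiate: ansatz ord ≤ ord L₀ ⇒ L.
L = (209105 + 6893664·x^2 + 261353216·x^4 + 52248576·x^6 - 2162688·x^8 - 60817408·x^10 + 16777216·x^12) + (108608·x + 9933824·x^3 + 133857280·x^5 + 44564480·x^7 + 20971520·x^9 + 67108864·x^11)·Dx + (210210 + 6980800·x^2 + 263314944·x^4 + 66224128·x^6 + 4063232·x^8 - 54525952·x^10 + 33554432·x^12)·Dx^2 + (108608·x + 9933824·x^3 + 133857280·x^5 + 44564480·x^7 + 20971520·x^9 + 67108864·x^11)·Dx^3 + (1105 + 87136·x^2 + 1961728·x^4 + 13975552·x^6 + 6225920·x^8 + 6291456·x^10 + 16777216·x^12)·Dx^4  (order 4).
h: a_k = 12, 0, -210, 0, 6469/2, 0, …
ICs: h(0) = 12, h′(0) = 0, h′′(0) = -420, h′′′(0) = 0.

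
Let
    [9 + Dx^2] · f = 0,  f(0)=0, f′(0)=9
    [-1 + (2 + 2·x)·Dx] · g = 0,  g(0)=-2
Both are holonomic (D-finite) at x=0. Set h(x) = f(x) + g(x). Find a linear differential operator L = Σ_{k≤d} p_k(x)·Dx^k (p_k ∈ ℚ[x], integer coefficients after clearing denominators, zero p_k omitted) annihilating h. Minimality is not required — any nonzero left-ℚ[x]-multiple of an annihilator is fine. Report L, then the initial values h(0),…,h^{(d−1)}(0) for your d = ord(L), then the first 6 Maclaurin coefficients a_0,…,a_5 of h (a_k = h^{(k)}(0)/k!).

f: a_k = 0, 9, 0, -27/2, 0, 243/40, …
g: a_k = -2, -1, 1/4, -1/8, 5/64, -7/128, …
L₀ := lclm(L_f,L_g); ord L₀ ≤ 2+1.
L = (-351 - 648·x - 324·x^2) + (630 + 1926·x + 1944·x^2 + 648·x^3)·Dx + (-39 - 72·x - 36·x^2)·Dx^2 + (70 + 214·x + 216·x^2 + 72·x^3)·Dx^3  (order 3).
h: a_k = -2, 8, 1/4, -109/8, 5/64, 3853/640, …
ICs: h(0) = -2, h′(0) = 8, h′′(0) = 1/2.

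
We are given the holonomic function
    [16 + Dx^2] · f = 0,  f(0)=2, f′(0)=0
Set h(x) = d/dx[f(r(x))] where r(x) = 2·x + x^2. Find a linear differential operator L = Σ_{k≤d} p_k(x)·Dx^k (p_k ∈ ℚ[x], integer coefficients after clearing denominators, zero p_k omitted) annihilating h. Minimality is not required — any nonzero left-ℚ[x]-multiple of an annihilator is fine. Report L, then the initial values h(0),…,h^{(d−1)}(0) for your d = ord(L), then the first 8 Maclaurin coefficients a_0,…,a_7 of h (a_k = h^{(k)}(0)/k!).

L = (67 + 256·x + 384·x^2 + 256·x^3 + 64·x^4) + (-3 - 3·x)·Dx + (1 + 2·x + x^2)·Dx^2  (order 2).
h: a_k = 0, -128, -192, 3904/3, 10240/3, -19456/15, -211456/15, -4730368/315, …
ICs: h(0) = 0, h′(0) = -128.

f: a_k = 2, 0, -16, 0, 64/3, 0, -512/45, 0, …
Substitute x→r, Dx→(1/r')Dx; clear ⇒ L₀.
Differentiate: ansatz ord ≤ ord L₀ ⇒ L.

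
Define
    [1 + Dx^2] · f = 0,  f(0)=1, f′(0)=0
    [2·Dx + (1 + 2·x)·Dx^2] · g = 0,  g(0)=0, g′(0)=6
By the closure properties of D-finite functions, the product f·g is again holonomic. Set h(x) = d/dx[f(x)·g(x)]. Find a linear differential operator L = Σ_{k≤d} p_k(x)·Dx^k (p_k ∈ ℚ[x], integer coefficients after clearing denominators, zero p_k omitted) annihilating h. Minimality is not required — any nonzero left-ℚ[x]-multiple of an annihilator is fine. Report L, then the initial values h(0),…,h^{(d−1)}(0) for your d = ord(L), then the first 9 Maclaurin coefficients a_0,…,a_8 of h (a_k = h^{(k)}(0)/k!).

L = (-52 - 31·x - 87·x^2 - 96·x^3 - 8·x^4 + 48·x^5 + 16·x^6) + (-33 - 98·x - 80·x^2 + 80·x^4 + 32·x^5)·Dx + (-55 - 46·x - 110·x^2 - 96·x^3 + 32·x^4 + 96·x^5 + 32·x^6)·Dx^2 + (-33 - 98·x - 80·x^2 + 80·x^4 + 32·x^5)·Dx^3 + (-3 - 15·x - 23·x^2 + 40·x^4 + 48·x^5 + 16·x^6)·Dx^4  (order 4).
h: a_k = 6, -12, 15, -36, 309/4, -315/2, 12763/40, -9659/15, 2903587/2240, …
ICs: h(0) = 6, h′(0) = -12, h′′(0) = 30, h′′′(0) = -216.

f: a_k = 1, 0, -1/2, 0, 1/24, 0, -1/720, 0, 1/40320, …
g: a_k = 0, 6, -6, 8, -12, 96/5, -32, 384/7, -96, …
Product ⇒ symmetric product L₀, ord ≤ 4.
Derive L from L₀ (diff closure).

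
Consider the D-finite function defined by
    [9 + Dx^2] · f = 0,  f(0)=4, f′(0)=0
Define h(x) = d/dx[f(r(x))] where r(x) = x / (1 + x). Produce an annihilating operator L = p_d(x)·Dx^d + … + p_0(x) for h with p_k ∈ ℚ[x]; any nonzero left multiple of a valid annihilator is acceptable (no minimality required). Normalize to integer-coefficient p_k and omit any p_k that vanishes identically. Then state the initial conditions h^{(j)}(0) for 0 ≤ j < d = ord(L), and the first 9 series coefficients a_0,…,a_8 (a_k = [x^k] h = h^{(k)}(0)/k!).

L = (15 + 12·x + 6·x^2) + (6 + 18·x + 18·x^2 + 6·x^3)·Dx + (1 + 4·x + 6·x^2 + 4·x^3 + x^4)·Dx^2  (order 2).
h: a_k = 0, -36, 108, -162, 90, 2457/10, -9639/10, 293553/140, -491913/140, …
ICs: h(0) = 0, h′(0) = -36.

f: a_k = 4, 0, -18, 0, 27/2, 0, -81/20, 0, 729/1120, …
h₀=f(r): pull back L_f along r ⇒ L₀.
Derive L from L₀ (diff closure).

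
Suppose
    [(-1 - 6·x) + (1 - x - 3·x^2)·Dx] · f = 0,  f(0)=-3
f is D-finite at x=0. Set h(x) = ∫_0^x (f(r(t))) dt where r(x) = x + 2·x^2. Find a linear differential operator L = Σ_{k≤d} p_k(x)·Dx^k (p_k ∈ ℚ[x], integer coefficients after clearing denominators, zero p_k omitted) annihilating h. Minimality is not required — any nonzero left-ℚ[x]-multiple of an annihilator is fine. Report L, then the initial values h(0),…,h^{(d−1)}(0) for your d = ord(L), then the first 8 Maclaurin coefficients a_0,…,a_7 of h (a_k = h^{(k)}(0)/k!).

f: a_k = -3, -3, -12, -21, -57, -120, -291, -651, …
f∘r: x↦r, Dx↦Dx/r' in L_f ⇒ L₀.
h=∫₀ˣh₀: take L = L₀·Dx.
L = (1 + 10·x + 36·x^2 + 48·x^3)·Dx + (-1 + x + 5·x^2 + 12·x^3 + 12·x^4)·Dx^2  (order 2).
h: a_k = 0, -3, -3/2, -6, -69/4, -231/5, -138, -3027/7, …
ICs: h(0) = 0, h′(0) = -3.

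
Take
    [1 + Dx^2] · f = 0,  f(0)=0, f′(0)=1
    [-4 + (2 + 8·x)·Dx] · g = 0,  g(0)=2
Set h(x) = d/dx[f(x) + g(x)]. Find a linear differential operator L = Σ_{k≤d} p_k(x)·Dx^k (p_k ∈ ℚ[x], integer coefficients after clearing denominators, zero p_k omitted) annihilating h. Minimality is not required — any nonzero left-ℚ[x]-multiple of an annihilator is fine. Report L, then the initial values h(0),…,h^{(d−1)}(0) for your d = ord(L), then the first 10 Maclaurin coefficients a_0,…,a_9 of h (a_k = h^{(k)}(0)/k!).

f: a_k = 0, 1, 0, -1/6, 0, 1/120, 0, -1/5040, 0, 1/362880, …
g: a_k = 2, 4, -4, 8, -20, 56, -168, 528, -1716, 5720, …
L₀ := lclm(L_f,L_g); ord L₀ ≤ 2+1.
Differentiate: ansatz ord ≤ ord L₀ ⇒ L.
L = (-122 - 16·x - 32·x^2) + (-13 - 60·x - 48·x^2 - 64·x^3)·Dx + (-122 - 16·x - 32·x^2)·Dx^2 + (-13 - 60·x - 48·x^2 - 64·x^3)·Dx^3  (order 3).
h: a_k = 5, -8, 47/2, -80, 6721/24, -1008, 2661119/720, -13728, 2075673601/40320, -194480, …
ICs: h(0) = 5, h′(0) = -8, h′′(0) = 47.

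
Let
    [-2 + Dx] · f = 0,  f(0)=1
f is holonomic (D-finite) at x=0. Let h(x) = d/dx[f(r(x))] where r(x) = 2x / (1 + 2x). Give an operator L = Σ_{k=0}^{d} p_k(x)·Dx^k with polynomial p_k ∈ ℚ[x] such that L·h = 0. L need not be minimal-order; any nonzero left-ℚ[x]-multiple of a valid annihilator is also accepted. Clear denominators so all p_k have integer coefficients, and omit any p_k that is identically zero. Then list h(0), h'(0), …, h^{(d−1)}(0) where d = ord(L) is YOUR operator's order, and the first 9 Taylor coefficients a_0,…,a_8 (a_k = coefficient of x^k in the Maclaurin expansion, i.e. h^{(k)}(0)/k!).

f: a_k = 1, 2, 2, 4/3, 2/3, 4/15, 4/45, 8/315, 2/315, …
L₀ from L_f via x↦r, Dx↦r'^{-1}Dx.
h₀' ⇒ L via d/dx closure of L₀.
L = -8·x + (-1 - 4·x - 4·x^2)·Dx  (order 1).
h: a_k = 4, 0, -16, 128/3, -64, 512/15, 1280/9, -65536/105, 72704/45, …
ICs: h(0) = 4.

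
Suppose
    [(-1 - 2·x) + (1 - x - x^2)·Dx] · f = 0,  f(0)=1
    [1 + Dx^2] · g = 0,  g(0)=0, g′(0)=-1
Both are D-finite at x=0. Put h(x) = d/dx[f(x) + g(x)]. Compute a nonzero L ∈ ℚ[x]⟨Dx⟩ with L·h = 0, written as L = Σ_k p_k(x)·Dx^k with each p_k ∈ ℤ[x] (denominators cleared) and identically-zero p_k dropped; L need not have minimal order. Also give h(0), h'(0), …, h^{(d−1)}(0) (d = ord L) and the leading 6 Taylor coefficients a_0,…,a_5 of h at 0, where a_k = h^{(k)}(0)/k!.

L = (124 + 358·x + 470·x^2 + 230·x^3 + 130·x^4 + 18·x^5 + 6·x^6) + (-19 - 29·x + 36·x^2 + 55·x^3 + 50·x^4 + 27·x^5 + 7·x^6 + 2·x^7)·Dx + (124 + 358·x + 470·x^2 + 230·x^3 + 130·x^4 + 18·x^5 + 6·x^6)·Dx^2 + (-19 - 29·x + 36·x^2 + 55·x^3 + 50·x^4 + 27·x^5 + 7·x^6 + 2·x^7)·Dx^3  (order 3).
h: a_k = 0, 4, 19/2, 20, 959/24, 78, …
ICs: h(0) = 0, h′(0) = 4, h′′(0) = 19.

f: a_k = 1, 1, 2, 3, 5, 8, …
g: a_k = 0, -1, 0, 1/6, 0, -1/120, …
Weyl lclm of L_f,L_g ⇒ L₀ (ord ≤ 3).
Derive L from L₀ (diff closure).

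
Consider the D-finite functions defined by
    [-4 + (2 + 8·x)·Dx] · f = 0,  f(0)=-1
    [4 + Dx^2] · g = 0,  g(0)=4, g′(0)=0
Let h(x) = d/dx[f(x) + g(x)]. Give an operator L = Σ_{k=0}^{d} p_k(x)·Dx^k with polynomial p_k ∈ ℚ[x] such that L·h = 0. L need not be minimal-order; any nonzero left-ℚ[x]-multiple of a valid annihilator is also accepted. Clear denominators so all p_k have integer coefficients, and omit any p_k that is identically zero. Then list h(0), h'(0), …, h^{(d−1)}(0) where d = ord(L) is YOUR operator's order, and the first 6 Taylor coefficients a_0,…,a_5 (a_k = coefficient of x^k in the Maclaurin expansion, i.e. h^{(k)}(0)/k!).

L = (-32 - 16·x - 32·x^2) + (-4 - 24·x - 48·x^2 - 64·x^3)·Dx + (-8 - 4·x - 8·x^2)·Dx^2 + (-1 - 6·x - 12·x^2 - 16·x^3)·Dx^3  (order 3).
h: a_k = -2, -12, -12, 152/3, -140, 7528/15, …
ICs: h(0) = -2, h′(0) = -12, h′′(0) = -24.

f: a_k = -1, -2, 2, -4, 10, -28, …
g: a_k = 4, 0, -8, 0, 8/3, 0, …
f+g: L₀ = lclm(L_f,L_g), ord ≤ 1+2.
Differentiate: ansatz ord ≤ ord L₀ ⇒ L.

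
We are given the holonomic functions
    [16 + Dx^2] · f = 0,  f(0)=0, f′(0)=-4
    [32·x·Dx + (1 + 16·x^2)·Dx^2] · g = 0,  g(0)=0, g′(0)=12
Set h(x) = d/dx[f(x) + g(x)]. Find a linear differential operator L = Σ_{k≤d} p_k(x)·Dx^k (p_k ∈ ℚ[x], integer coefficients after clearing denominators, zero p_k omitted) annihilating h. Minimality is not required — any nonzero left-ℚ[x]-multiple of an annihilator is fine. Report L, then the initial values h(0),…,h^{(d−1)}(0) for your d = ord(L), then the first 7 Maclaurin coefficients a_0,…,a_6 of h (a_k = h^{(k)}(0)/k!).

L = (-5632·x + 114688·x^3 + 131072·x^5) + (-16 + 1792·x^2 + 36864·x^4 + 65536·x^6)·Dx + (-352·x + 7168·x^3 + 8192·x^5)·Dx^2 + (-1 + 112·x^2 + 2304·x^4 + 4096·x^6)·Dx^3  (order 3).
h: a_k = 8, 0, -160, 0, 9088/3, 0, -2210816/45, …
ICs: h(0) = 8, h′(0) = 0, h′′(0) = -320.

f: a_k = 0, -4, 0, 32/3, 0, -128/15, 0, …
g: a_k = 0, 12, 0, -64, 0, 3072/5, 0, …
Weyl lclm of L_f,L_g ⇒ L₀ (ord ≤ 4).
h₀' ⇒ L via d/dx closure of L₀.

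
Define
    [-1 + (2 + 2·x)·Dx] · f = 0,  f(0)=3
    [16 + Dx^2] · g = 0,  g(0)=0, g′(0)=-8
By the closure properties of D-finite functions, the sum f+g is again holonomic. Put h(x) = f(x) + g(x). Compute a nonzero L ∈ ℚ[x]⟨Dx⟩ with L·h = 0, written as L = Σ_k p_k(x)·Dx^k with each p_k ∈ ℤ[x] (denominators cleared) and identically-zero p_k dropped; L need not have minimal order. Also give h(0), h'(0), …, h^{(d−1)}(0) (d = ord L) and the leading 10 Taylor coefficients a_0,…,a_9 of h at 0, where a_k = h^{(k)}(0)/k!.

L = (-1072 - 2048·x - 1024·x^2) + (2016 + 6112·x + 6144·x^2 + 2048·x^3)·Dx + (-67 - 128·x - 64·x^2)·Dx^2 + (126 + 382·x + 384·x^2 + 128·x^3)·Dx^3  (order 3).
h: a_k = 3, -13/2, -3/8, 1033/48, -15/128, -65221/3840, -63/1024, 4225489/645120, -1287/32768, -262354381/185794560, …
ICs: h(0) = 3, h′(0) = -13/2, h′′(0) = -3/4.

f: a_k = 3, 3/2, -3/8, 3/16, -15/128, 21/256, -63/1024, 99/2048, -1287/32768, 2145/65536, …
g: a_k = 0, -8, 0, 64/3, 0, -256/15, 0, 2048/315, 0, -4096/2835, …
Weyl lclm of L_f,L_g ⇒ L₀ (ord ≤ 3).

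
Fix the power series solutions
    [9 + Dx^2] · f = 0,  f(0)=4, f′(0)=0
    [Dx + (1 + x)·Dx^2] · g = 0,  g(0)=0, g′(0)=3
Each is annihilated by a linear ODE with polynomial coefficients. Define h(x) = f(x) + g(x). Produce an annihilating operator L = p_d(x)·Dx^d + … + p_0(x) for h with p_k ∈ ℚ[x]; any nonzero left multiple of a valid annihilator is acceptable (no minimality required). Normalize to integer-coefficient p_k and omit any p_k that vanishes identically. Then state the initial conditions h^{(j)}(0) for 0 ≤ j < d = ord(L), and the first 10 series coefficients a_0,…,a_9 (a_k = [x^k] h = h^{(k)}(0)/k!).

f: a_k = 4, 0, -18, 0, 27/2, 0, -81/20, 0, 729/1120, 0, …
g: a_k = 0, 3, -3/2, 1, -3/4, 3/5, -1/2, 3/7, -3/8, 1/3, …
L₀ := lclm(L_f,L_g); ord L₀ ≤ 2+2.
L = (135 + 162·x + 81·x^2)·Dx + (99 + 261·x + 243·x^2 + 81·x^3)·Dx^2 + (15 + 18·x + 9·x^2)·Dx^3 + (11 + 29·x + 27·x^2 + 9·x^3)·Dx^4  (order 4).
h: a_k = 4, 3, -39/2, 1, 51/4, 3/5, -91/20, 3/7, 309/1120, 1/3, …
ICs: h(0) = 4, h′(0) = 3, h′′(0) = -39, h′′′(0) = 6.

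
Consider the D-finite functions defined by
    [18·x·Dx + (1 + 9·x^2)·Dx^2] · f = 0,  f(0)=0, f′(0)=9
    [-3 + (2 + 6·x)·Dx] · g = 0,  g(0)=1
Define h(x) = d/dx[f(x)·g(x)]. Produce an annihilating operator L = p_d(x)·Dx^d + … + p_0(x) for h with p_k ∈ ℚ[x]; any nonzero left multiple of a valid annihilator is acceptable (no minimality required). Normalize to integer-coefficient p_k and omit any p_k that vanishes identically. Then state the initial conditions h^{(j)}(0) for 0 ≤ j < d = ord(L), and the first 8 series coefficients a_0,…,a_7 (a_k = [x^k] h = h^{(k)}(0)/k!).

L = (15 + 360·x + 54·x^2 - 1944·x^3 - 729·x^4) + (28 + 252·x + 648·x^2 - 1512·x^3 - 6804·x^4 - 2916·x^5)·Dx + (4 + 8·x - 36·x^2 - 144·x^3 - 756·x^4 - 1944·x^5 - 972·x^6)·Dx^2  (order 2).
h: a_k = 9, 27, -891/8, -405/4, 94527/128, 894483/640, -41231511/5120, -73266687/8960, …
ICs: h(0) = 9, h′(0) = 27.

f: a_k = 0, 9, 0, -27, 0, 729/5, 0, -6561/7, …
g: a_k = 1, 3/2, -9/8, 27/16, -405/128, 1701/256, -15309/1024, 72171/2048, …
Product ⇒ symmetric product L₀, ord ≤ 2.
Derive L from L₀ (diff closure).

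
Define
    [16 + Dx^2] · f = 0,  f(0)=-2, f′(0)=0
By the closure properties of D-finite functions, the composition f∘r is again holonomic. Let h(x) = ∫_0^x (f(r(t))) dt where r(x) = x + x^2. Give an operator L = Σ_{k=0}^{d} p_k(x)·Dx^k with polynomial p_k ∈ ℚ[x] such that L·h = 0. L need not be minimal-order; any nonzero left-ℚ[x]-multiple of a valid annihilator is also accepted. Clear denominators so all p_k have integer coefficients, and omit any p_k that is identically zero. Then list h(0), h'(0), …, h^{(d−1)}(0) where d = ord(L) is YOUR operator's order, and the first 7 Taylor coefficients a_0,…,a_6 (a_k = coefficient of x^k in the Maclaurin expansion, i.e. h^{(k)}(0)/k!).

L = (16 + 96·x + 192·x^2 + 128·x^3)·Dx - 2·Dx^2 + (1 + 2·x)·Dx^3  (order 3).
h: a_k = 0, -2, 0, 16/3, 8, -16/15, -128/9, …
ICs: h(0) = 0, h′(0) = -2, h′′(0) = 0.

f: a_k = -2, 0, 16, 0, -64/3, 0, 512/45, …
f∘r: x↦r, Dx↦Dx/r' in L_f ⇒ L₀.
∫: right-multiply L₀ by Dx.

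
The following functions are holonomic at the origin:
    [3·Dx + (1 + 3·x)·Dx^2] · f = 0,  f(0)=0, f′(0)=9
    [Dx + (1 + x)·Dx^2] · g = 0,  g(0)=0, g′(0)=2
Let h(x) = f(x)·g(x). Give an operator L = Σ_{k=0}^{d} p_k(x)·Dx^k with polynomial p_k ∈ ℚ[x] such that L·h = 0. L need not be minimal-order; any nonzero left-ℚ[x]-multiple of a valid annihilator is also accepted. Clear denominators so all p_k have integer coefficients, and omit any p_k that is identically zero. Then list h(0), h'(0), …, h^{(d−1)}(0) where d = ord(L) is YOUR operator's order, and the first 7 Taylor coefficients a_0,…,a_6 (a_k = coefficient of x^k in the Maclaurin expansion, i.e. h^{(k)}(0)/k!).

L = (30 + 72·x + 54·x^2)·Dx + (76 + 354·x + 540·x^2 + 270·x^3)·Dx^2 + (29 + 200·x + 486·x^2 + 504·x^3 + 189·x^4)·Dx^3 + (2 + 19·x + 68·x^2 + 114·x^3 + 90·x^4 + 27·x^5)·Dx^4  (order 4).
h: a_k = 0, 0, 18, -36, 147/2, -162, 3807/10, …
ICs: h(0) = 0, h′(0) = 0, h′′(0) = 36, h′′′(0) = -216.

f: a_k = 0, 9, -27/2, 27, -243/4, 729/5, -729/2, …
g: a_k = 0, 2, -1, 2/3, -1/2, 2/5, -1/3, …
Product ⇒ symmetric product L₀, ord ≤ 4.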